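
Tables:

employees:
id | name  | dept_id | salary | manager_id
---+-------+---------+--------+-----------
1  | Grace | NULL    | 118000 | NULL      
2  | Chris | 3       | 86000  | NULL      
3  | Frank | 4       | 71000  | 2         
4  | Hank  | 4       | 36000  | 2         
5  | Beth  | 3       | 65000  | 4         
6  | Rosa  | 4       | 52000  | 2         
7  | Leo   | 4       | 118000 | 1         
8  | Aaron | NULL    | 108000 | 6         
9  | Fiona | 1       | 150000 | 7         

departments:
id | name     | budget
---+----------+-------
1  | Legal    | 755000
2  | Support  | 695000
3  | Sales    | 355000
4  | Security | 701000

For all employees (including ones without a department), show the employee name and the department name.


LEFT JOIN keeps every row from employees (the left table); where dept_id has no match in departments, the department columns become NULL. Walk through each employee:
  - employee 1 (Grace): dept_id=NULL, no match -> kept with NULL
  - employee 2 (Chris): dept_id=3 -> matches Sales
  - employee 3 (Frank): dept_id=4 -> matches Security
  - employee 4 (Hank): dept_id=4 -> matches Security
  - employee 5 (Beth): dept_id=3 -> matches Sales
  - employee 6 (Rosa): dept_id=4 -> matches Security
  - employee 7 (Leo): dept_id=4 -> matches Security
  - employee 8 (Aaron): dept_id=NULL, no match -> kept with NULL
  - employee 9 (Fiona): dept_id=1 -> matches Legal
All 9 rows appear; 2 have NULL department.

SQL:
SELECT a.name, b.name AS department
FROM employees a
LEFT JOIN departments b ON a.dept_id = b.id

Result:
name  | department
------+-----------
Grace | NULL      
Chris | Sales     
Frank | Security  
Hank  | Security  
Beth  | Sales     
Rosa  | Security  
Leo   | Security  
Aaron | NULL      
Fiona | Legal     


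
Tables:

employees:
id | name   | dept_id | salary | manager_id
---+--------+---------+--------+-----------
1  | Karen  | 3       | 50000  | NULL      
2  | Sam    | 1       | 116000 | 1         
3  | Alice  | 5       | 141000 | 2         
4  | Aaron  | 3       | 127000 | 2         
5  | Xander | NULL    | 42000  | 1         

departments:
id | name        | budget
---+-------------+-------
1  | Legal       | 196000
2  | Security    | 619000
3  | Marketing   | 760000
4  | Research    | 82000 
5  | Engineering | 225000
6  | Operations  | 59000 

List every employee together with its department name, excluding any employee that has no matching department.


INNER JOIN keeps only employees rows whose dept_id matches an id in departments. Walk through each employee:
  - employee 1 (Karen): dept_id=3 -> matches Marketing
  - employee 2 (Sam): dept_id=1 -> matches Legal
  - employee 3 (Alice): dept_id=5 -> matches Engineering
  - employee 4 (Aaron): dept_id=3 -> matches Marketing
  - employee 5 (Xander): dept_id=NULL, no match -> dropped
So 1 of 5 rows is dropped.

SQL:
SELECT a.name, b.name AS department
FROM employees a
INNER JOIN departments b ON a.dept_id = b.id

Result:
name  | department 
------+------------
Karen | Marketing  
Sam   | Legal      
Alice | Engineering
Aaron | Marketing  


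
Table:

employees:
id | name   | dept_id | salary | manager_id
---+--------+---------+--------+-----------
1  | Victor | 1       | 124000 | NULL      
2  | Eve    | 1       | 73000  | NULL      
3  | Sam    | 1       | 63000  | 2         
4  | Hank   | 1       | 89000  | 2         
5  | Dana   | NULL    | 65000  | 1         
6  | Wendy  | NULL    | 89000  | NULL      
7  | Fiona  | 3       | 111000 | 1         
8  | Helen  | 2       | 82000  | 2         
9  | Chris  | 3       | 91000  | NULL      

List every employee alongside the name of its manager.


This is a self-join: employees is joined to a second copy of itself, matching each row's manager_id to another row's id. Use LEFT JOIN so rows with manager_id=NULL are kept.
  - employee 1 (Victor): manager_id=NULL -> NULL
  - employee 2 (Eve): manager_id=NULL -> NULL
  - employee 3 (Sam): manager_id=2 -> Eve
  - employee 4 (Hank): manager_id=2 -> Eve
  - employee 5 (Dana): manager_id=1 -> Victor
  - employee 6 (Wendy): manager_id=NULL -> NULL
  - employee 7 (Fiona): manager_id=1 -> Victor
  - employee 8 (Helen): manager_id=2 -> Eve
  - employee 9 (Chris): manager_id=NULL -> NULL

SQL:
SELECT a.name AS item, b.name AS manager
FROM employees a
LEFT JOIN employees b ON a.manager_id = b.id

Result:
item   | manager
-------+--------
Victor | NULL   
Eve    | NULL   
Sam    | Eve    
Hank   | Eve    
Dana   | Victor 
Wendy  | NULL   
Fiona  | Victor 
Helen  | Eve    
Chris  | NULL   


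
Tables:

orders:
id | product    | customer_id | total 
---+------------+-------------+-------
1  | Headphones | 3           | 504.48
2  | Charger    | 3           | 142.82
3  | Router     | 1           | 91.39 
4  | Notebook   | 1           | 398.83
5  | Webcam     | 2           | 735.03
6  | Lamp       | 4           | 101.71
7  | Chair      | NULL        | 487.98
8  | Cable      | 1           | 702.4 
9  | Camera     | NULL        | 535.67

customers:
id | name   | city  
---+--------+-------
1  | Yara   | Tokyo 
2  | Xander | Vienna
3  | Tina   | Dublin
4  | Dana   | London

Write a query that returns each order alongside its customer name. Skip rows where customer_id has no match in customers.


INNER JOIN keeps only orders rows whose customer_id matches an id in customers. Walk through each order:
  - order 1 (Headphones): customer_id=3 -> matches Tina
  - order 2 (Charger): customer_id=3 -> matches Tina
  - order 3 (Router): customer_id=1 -> matches Yara
  - order 4 (Notebook): customer_id=1 -> matches Yara
  - order 5 (Webcam): customer_id=2 -> matches Xander
  - order 6 (Lamp): customer_id=4 -> matches Dana
  - order 7 (Chair): customer_id=NULL, no match -> dropped
  - order 8 (Cable): customer_id=1 -> matches Yara
  - order 9 (Camera): customer_id=NULL, no match -> dropped
So 2 of 9 rows are dropped.

SQL:
SELECT a.product, b.name AS customer
FROM orders a
INNER JOIN customers b ON a.customer_id = b.id

Result:
product    | customer
-----------+---------
Headphones | Tina    
Charger    | Tina    
Router     | Yara    
Notebook   | Yara    
Webcam     | Xander  
Lamp       | Dana    
Cable      | Yara    


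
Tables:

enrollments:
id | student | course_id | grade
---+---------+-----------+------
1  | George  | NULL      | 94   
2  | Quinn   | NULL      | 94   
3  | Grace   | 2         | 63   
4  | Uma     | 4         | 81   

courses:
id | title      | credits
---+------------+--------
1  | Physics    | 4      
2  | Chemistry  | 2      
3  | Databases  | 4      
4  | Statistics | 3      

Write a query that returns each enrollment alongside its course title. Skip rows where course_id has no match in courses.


INNER JOIN keeps only enrollments rows whose course_id matches an id in courses. Walk through each enrollment:
  - enrollment 1 (George): course_id=NULL, no match -> dropped
  - enrollment 2 (Quinn): course_id=NULL, no match -> dropped
  - enrollment 3 (Grace): course_id=2 -> matches Chemistry
  - enrollment 4 (Uma): course_id=4 -> matches Statistics
So 2 of 4 rows are dropped.

SQL:
SELECT a.student, b.title AS course
FROM enrollments a
INNER JOIN courses b ON a.course_id = b.id

Result:
student | course    
--------+-----------
Grace   | Chemistry 
Uma     | Statistics


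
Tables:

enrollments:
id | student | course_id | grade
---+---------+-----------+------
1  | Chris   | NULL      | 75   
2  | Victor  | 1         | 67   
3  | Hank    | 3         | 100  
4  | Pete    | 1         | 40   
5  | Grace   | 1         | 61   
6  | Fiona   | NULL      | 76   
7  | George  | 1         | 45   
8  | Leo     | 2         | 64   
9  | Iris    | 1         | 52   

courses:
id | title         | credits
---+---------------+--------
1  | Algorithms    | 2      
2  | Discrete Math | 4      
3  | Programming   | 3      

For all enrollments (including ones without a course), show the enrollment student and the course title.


LEFT JOIN keeps every row from enrollments (the left table); where course_id has no match in courses, the course columns become NULL. Walk through each enrollment:
  - enrollment 1 (Chris): course_id=NULL, no match -> kept with NULL
  - enrollment 2 (Victor): course_id=1 -> matches Algorithms
  - enrollment 3 (Hank): course_id=3 -> matches Programming
  - enrollment 4 (Pete): course_id=1 -> matches Algorithms
  - enrollment 5 (Grace): course_id=1 -> matches Algorithms
  - enrollment 6 (Fiona): course_id=NULL, no match -> kept with NULL
  - enrollment 7 (George): course_id=1 -> matches Algorithms
  - enrollment 8 (Leo): course_id=2 -> matches Discrete Math
  - enrollment 9 (Iris): course_id=1 -> matches Algorithms
All 9 rows appear; 2 have NULL course.

SQL:
SELECT a.student, b.title AS course
FROM enrollments a
LEFT JOIN courses b ON a.course_id = b.id

Result:
student | course       
--------+--------------
Chris   | NULL         
Victor  | Algorithms   
Hank    | Programming  
Pete    | Algorithms   
Grace   | Algorithms   
Fiona   | NULL         
George  | Algorithms   
Leo     | Discrete Math
Iris    | Algorithms   


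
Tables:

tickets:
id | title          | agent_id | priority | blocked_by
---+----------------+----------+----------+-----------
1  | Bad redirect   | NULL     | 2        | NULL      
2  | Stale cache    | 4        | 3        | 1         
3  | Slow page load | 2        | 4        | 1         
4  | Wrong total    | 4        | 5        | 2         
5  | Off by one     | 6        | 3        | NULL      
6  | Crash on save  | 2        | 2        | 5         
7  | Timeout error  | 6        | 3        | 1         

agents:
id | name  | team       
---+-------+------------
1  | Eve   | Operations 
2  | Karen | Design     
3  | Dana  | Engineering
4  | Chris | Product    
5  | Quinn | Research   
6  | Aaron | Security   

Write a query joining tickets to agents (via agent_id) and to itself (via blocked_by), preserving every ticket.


Two LEFT JOINs from the same base table tickets: one to agents via agent_id, one to tickets itself via blocked_by. Both are LEFT so every ticket is preserved.
Match against agents:
  - ticket 1 (Bad redirect): agent_id=NULL, no match -> kept with NULL
  - ticket 2 (Stale cache): agent_id=4 -> matches Chris
  - ticket 3 (Slow page load): agent_id=2 -> matches Karen
  - ticket 4 (Wrong total): agent_id=4 -> matches Chris
  - ticket 5 (Off by one): agent_id=6 -> matches Aaron
  - ticket 6 (Crash on save): agent_id=2 -> matches Karen
  - ticket 7 (Timeout error): agent_id=6 -> matches Aaron
Match against tickets (self):
  - ticket 1 (Bad redirect): blocked_by=NULL -> NULL
  - ticket 2 (Stale cache): blocked_by=1 -> Bad redirect
  - ticket 3 (Slow page load): blocked_by=1 -> Bad redirect
  - ticket 4 (Wrong total): blocked_by=2 -> Stale cache
  - ticket 5 (Off by one): blocked_by=NULL -> NULL
  - ticket 6 (Crash on save): blocked_by=5 -> Off by one
  - ticket 7 (Timeout error): blocked_by=1 -> Bad redirect

SQL:
SELECT a.title, b.name AS agent, c.title AS blocked_by
FROM tickets a
LEFT JOIN agents b ON a.agent_id = b.id
LEFT JOIN tickets c ON a.blocked_by = c.id

Result:
title          | agent | blocked_by  
---------------+-------+-------------
Bad redirect   | NULL  | NULL        
Stale cache    | Chris | Bad redirect
Slow page load | Karen | Bad redirect
Wrong total    | Chris | Stale cache 
Off by one     | Aaron | NULL        
Crash on save  | Karen | Off by one  
Timeout error  | Aaron | Bad redirect


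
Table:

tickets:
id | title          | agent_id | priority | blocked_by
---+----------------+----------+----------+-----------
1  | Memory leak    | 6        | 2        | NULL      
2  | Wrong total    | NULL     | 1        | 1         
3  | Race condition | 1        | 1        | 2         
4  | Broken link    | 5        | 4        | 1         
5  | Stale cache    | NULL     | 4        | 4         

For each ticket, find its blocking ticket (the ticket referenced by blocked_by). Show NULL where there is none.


This is a self-join: tickets is joined to a second copy of itself, matching each row's blocked_by to another row's id. Use LEFT JOIN so rows with blocked_by=NULL are kept.
  - ticket 1 (Memory leak): blocked_by=NULL -> NULL
  - ticket 2 (Wrong total): blocked_by=1 -> Memory leak
  - ticket 3 (Race condition): blocked_by=2 -> Wrong total
  - ticket 4 (Broken link): blocked_by=1 -> Memory leak
  - ticket 5 (Stale cache): blocked_by=4 -> Broken link

SQL:
SELECT a.title AS item, b.title AS blocked_by
FROM tickets a
LEFT JOIN tickets b ON a.blocked_by = b.id

Result:
item           | blocked_by 
---------------+------------
Memory leak    | NULL       
Wrong total    | Memory leak
Race condition | Wrong total
Broken link    | Memory leak
Stale cache    | Broken link


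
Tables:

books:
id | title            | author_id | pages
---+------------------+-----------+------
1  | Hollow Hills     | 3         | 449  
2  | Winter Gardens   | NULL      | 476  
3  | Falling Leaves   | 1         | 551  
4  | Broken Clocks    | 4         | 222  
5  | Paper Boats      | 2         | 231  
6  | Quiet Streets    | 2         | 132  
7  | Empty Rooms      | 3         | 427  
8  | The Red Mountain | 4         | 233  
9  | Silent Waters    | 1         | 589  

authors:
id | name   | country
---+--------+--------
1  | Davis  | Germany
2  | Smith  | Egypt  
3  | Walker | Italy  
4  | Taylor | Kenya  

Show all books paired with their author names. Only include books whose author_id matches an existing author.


INNER JOIN keeps only books rows whose author_id matches an id in authors. Walk through each book:
  - book 1 (Hollow Hills): author_id=3 -> matches Walker
  - book 2 (Winter Gardens): author_id=NULL, no match -> dropped
  - book 3 (Falling Leaves): author_id=1 -> matches Davis
  - book 4 (Broken Clocks): author_id=4 -> matches Taylor
  - book 5 (Paper Boats): author_id=2 -> matches Smith
  - book 6 (Quiet Streets): author_id=2 -> matches Smith
  - book 7 (Empty Rooms): author_id=3 -> matches Walker
  - book 8 (The Red Mountain): author_id=4 -> matches Taylor
  - book 9 (Silent Waters): author_id=1 -> matches Davis
So 1 of 9 rows is dropped.

SQL:
SELECT a.title, b.name AS author
FROM books a
INNER JOIN authors b ON a.author_id = b.id

Result:
title            | author
-----------------+-------
Hollow Hills     | Walker
Falling Leaves   | Davis 
Broken Clocks    | Taylor
Paper Boats      | Smith 
Quiet Streets    | Smith 
Empty Rooms      | Walker
The Red Mountain | Taylor
Silent Waters    | Davis 


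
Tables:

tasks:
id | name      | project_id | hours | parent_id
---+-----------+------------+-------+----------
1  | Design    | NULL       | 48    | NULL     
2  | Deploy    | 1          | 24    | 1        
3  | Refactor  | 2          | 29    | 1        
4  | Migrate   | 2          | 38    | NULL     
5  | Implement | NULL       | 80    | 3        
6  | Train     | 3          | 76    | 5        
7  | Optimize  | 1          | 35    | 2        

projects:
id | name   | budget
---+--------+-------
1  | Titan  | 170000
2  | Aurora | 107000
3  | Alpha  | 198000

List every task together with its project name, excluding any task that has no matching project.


INNER JOIN keeps only tasks rows whose project_id matches an id in projects. Walk through each task:
  - task 1 (Design): project_id=NULL, no match -> dropped
  - task 2 (Deploy): project_id=1 -> matches Titan
  - task 3 (Refactor): project_id=2 -> matches Aurora
  - task 4 (Migrate): project_id=2 -> matches Aurora
  - task 5 (Implement): project_id=NULL, no match -> dropped
  - task 6 (Train): project_id=3 -> matches Alpha
  - task 7 (Optimize): project_id=1 -> matches Titan
So 2 of 7 rows are dropped.

SQL:
SELECT a.name, b.name AS project
FROM tasks a
INNER JOIN projects b ON a.project_id = b.id

Result:
name     | project
---------+--------
Deploy   | Titan  
Refactor | Aurora 
Migrate  | Aurora 
Train    | Alpha  
Optimize | Titan  


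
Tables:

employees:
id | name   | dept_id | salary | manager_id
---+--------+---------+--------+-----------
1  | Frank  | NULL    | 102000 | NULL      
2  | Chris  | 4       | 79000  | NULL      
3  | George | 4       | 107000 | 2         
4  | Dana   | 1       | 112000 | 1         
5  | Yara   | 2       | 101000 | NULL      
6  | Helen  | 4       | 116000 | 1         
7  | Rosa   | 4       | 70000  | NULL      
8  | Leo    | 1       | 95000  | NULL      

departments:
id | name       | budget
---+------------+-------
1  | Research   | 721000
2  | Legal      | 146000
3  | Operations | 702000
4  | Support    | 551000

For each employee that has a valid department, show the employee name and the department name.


INNER JOIN keeps only employees rows whose dept_id matches an id in departments. Walk through each employee:
  - employee 1 (Frank): dept_id=NULL, no match -> dropped
  - employee 2 (Chris): dept_id=4 -> matches Support
  - employee 3 (George): dept_id=4 -> matches Support
  - employee 4 (Dana): dept_id=1 -> matches Research
  - employee 5 (Yara): dept_id=2 -> matches Legal
  - employee 6 (Helen): dept_id=4 -> matches Support
  - employee 7 (Rosa): dept_id=4 -> matches Support
  - employee 8 (Leo): dept_id=1 -> matches Research
So 1 of 8 rows is dropped.

SQL:
SELECT a.name, b.name AS department
FROM employees a
INNER JOIN departments b ON a.dept_id = b.id

Result:
name   | department
-------+-----------
Chris  | Support   
George | Support   
Dana   | Research  
Yara   | Legal     
Helen  | Support   
Rosa   | Support   
Leo    | Research  


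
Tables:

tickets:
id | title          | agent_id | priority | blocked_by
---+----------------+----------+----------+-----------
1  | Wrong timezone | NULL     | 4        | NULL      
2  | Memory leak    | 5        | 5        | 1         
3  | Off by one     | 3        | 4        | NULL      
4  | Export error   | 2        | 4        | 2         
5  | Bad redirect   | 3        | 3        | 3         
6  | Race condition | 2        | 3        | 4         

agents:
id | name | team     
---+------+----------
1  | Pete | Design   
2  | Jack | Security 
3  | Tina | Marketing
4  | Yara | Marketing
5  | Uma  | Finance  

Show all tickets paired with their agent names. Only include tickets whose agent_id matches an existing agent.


INNER JOIN keeps only tickets rows whose agent_id matches an id in agents. Walk through each ticket:
  - ticket 1 (Wrong timezone): agent_id=NULL, no match -> dropped
  - ticket 2 (Memory leak): agent_id=5 -> matches Uma
  - ticket 3 (Off by one): agent_id=3 -> matches Tina
  - ticket 4 (Export error): agent_id=2 -> matches Jack
  - ticket 5 (Bad redirect): agent_id=3 -> matches Tina
  - ticket 6 (Race condition): agent_id=2 -> matches Jack
So 1 of 6 rows is dropped.

SQL:
SELECT a.title, b.name AS agent
FROM tickets a
INNER JOIN agents b ON a.agent_id = b.id

Result:
title          | agent
---------------+------
Memory leak    | Uma  
Off by one     | Tina 
Export error   | Jack 
Bad redirect   | Tina 
Race condition | Jack 


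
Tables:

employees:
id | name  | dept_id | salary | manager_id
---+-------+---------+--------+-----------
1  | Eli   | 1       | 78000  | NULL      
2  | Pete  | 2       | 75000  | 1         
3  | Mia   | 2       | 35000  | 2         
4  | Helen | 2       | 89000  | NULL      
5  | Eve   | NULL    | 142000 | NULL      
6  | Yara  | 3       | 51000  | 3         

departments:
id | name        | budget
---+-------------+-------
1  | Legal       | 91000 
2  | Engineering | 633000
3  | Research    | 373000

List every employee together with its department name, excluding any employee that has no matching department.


INNER JOIN keeps only employees rows whose dept_id matches an id in departments. Walk through each employee:
  - employee 1 (Eli): dept_id=1 -> matches Legal
  - employee 2 (Pete): dept_id=2 -> matches Engineering
  - employee 3 (Mia): dept_id=2 -> matches Engineering
  - employee 4 (Helen): dept_id=2 -> matches Engineering
  - employee 5 (Eve): dept_id=NULL, no match -> dropped
  - employee 6 (Yara): dept_id=3 -> matches Research
So 1 of 6 rows is dropped.

SQL:
SELECT a.name, b.name AS department
FROM employees a
INNER JOIN departments b ON a.dept_id = b.id

Result:
name  | department 
------+------------
Eli   | Legal      
Pete  | Engineering
Mia   | Engineering
Helen | Engineering
Yara  | Research   


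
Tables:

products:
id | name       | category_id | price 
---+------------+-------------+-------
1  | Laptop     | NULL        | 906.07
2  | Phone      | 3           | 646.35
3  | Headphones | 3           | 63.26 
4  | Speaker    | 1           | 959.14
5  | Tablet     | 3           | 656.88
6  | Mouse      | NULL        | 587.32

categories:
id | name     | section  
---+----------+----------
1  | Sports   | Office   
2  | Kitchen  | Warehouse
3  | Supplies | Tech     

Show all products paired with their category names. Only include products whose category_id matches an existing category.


INNER JOIN keeps only products rows whose category_id matches an id in categories. Walk through each product:
  - product 1 (Laptop): category_id=NULL, no match -> dropped
  - product 2 (Phone): category_id=3 -> matches Supplies
  - product 3 (Headphones): category_id=3 -> matches Supplies
  - product 4 (Speaker): category_id=1 -> matches Sports
  - product 5 (Tablet): category_id=3 -> matches Supplies
  - product 6 (Mouse): category_id=NULL, no match -> dropped
So 2 of 6 rows are dropped.

SQL:
SELECT a.name, b.name AS category
FROM products a
INNER JOIN categories b ON a.category_id = b.id

Result:
name       | category
-----------+---------
Phone      | Supplies
Headphones | Supplies
Speaker    | Sports  
Tablet     | Supplies


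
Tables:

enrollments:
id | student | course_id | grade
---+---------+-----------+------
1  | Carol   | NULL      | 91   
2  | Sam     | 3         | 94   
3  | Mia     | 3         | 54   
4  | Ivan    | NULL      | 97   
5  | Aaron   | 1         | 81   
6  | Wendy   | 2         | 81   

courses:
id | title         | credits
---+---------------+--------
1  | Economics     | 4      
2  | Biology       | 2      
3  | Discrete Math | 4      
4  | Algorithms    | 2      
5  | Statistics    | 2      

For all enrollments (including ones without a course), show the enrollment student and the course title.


LEFT JOIN keeps every row from enrollments (the left table); where course_id has no match in courses, the course columns become NULL. Walk through each enrollment:
  - enrollment 1 (Carol): course_id=NULL, no match -> kept with NULL
  - enrollment 2 (Sam): course_id=3 -> matches Discrete Math
  - enrollment 3 (Mia): course_id=3 -> matches Discrete Math
  - enrollment 4 (Ivan): course_id=NULL, no match -> kept with NULL
  - enrollment 5 (Aaron): course_id=1 -> matches Economics
  - enrollment 6 (Wendy): course_id=2 -> matches Biology
All 6 rows appear; 2 have NULL course.

SQL:
SELECT a.student, b.title AS course
FROM enrollments a
LEFT JOIN courses b ON a.course_id = b.id

Result:
student | course       
--------+--------------
Carol   | NULL         
Sam     | Discrete Math
Mia     | Discrete Math
Ivan    | NULL         
Aaron   | Economics    
Wendy   | Biology      


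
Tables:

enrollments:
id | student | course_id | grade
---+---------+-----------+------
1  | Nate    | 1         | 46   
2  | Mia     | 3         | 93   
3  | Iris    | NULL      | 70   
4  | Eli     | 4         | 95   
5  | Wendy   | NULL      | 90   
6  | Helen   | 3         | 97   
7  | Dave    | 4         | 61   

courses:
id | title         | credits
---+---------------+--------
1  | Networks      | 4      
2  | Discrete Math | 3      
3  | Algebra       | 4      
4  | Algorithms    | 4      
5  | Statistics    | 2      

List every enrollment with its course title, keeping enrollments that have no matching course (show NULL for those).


LEFT JOIN keeps every row from enrollments (the left table); where course_id has no match in courses, the course columns become NULL. Walk through each enrollment:
  - enrollment 1 (Nate): course_id=1 -> matches Networks
  - enrollment 2 (Mia): course_id=3 -> matches Algebra
  - enrollment 3 (Iris): course_id=NULL, no match -> kept with NULL
  - enrollment 4 (Eli): course_id=4 -> matches Algorithms
  - enrollment 5 (Wendy): course_id=NULL, no match -> kept with NULL
  - enrollment 6 (Helen): course_id=3 -> matches Algebra
  - enrollment 7 (Dave): course_id=4 -> matches Algorithms
All 7 rows appear; 2 have NULL course.

SQL:
SELECT a.student, b.title AS course
FROM enrollments a
LEFT JOIN courses b ON a.course_id = b.id

Result:
student | course    
--------+-----------
Nate    | Networks  
Mia     | Algebra   
Iris    | NULL      
Eli     | Algorithms
Wendy   | NULL      
Helen   | Algebra   
Dave    | Algorithms


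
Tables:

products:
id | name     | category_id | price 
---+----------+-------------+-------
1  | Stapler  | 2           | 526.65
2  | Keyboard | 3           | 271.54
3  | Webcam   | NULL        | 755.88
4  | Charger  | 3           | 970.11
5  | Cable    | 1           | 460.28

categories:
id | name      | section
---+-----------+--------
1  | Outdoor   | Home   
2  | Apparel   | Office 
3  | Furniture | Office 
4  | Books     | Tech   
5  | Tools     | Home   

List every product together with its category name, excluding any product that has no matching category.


INNER JOIN keeps only products rows whose category_id matches an id in categories. Walk through each product:
  - product 1 (Stapler): category_id=2 -> matches Apparel
  - product 2 (Keyboard): category_id=3 -> matches Furniture
  - product 3 (Webcam): category_id=NULL, no match -> dropped
  - product 4 (Charger): category_id=3 -> matches Furniture
  - product 5 (Cable): category_id=1 -> matches Outdoor
So 1 of 5 rows is dropped.

SQL:
SELECT a.name, b.name AS category
FROM products a
INNER JOIN categories b ON a.category_id = b.id

Result:
name     | category 
---------+----------
Stapler  | Apparel  
Keyboard | Furniture
Charger  | Furniture
Cable    | Outdoor  


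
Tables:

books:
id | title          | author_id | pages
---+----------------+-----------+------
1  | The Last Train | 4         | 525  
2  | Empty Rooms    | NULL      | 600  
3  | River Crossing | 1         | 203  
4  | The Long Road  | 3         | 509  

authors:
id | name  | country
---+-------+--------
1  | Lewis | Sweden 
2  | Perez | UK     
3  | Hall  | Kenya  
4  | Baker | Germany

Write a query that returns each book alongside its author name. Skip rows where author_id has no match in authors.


INNER JOIN keeps only books rows whose author_id matches an id in authors. Walk through each book:
  - book 1 (The Last Train): author_id=4 -> matches Baker
  - book 2 (Empty Rooms): author_id=NULL, no match -> dropped
  - book 3 (River Crossing): author_id=1 -> matches Lewis
  - book 4 (The Long Road): author_id=3 -> matches Hall
So 1 of 4 rows is dropped.

SQL:
SELECT a.title, b.name AS author
FROM books a
INNER JOIN authors b ON a.author_id = b.id

Result:
title          | author
---------------+-------
The Last Train | Baker 
River Crossing | Lewis 
The Long Road  | Hall  


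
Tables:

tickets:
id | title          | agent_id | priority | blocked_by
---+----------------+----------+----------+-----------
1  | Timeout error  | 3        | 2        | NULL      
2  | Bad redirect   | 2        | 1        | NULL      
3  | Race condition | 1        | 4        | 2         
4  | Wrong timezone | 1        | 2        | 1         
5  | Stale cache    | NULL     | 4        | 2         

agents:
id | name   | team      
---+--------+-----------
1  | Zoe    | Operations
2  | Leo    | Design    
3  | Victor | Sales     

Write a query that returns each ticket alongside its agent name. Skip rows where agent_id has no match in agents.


INNER JOIN keeps only tickets rows whose agent_id matches an id in agents. Walk through each ticket:
  - ticket 1 (Timeout error): agent_id=3 -> matches Victor
  - ticket 2 (Bad redirect): agent_id=2 -> matches Leo
  - ticket 3 (Race condition): agent_id=1 -> matches Zoe
  - ticket 4 (Wrong timezone): agent_id=1 -> matches Zoe
  - ticket 5 (Stale cache): agent_id=NULL, no match -> dropped
So 1 of 5 rows is dropped.

SQL:
SELECT a.title, b.name AS agent
FROM tickets a
INNER JOIN agents b ON a.agent_id = b.id

Result:
title          | agent 
---------------+-------
Timeout error  | Victor
Bad redirect   | Leo   
Race condition | Zoe   
Wrong timezone | Zoe   


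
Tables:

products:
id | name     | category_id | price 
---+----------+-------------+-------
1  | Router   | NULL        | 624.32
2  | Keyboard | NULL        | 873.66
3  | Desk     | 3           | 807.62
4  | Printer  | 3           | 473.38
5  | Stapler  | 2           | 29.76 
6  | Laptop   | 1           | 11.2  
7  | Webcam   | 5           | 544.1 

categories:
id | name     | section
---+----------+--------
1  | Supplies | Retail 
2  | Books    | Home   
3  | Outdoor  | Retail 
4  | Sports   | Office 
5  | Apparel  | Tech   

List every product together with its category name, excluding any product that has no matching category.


INNER JOIN keeps only products rows whose category_id matches an id in categories. Walk through each product:
  - product 1 (Router): category_id=NULL, no match -> dropped
  - product 2 (Keyboard): category_id=NULL, no match -> dropped
  - product 3 (Desk): category_id=3 -> matches Outdoor
  - product 4 (Printer): category_id=3 -> matches Outdoor
  - product 5 (Stapler): category_id=2 -> matches Books
  - product 6 (Laptop): category_id=1 -> matches Supplies
  - product 7 (Webcam): category_id=5 -> matches Apparel
So 2 of 7 rows are dropped.

SQL:
SELECT a.name, b.name AS category
FROM products a
INNER JOIN categories b ON a.category_id = b.id

Result:
name    | category
--------+---------
Desk    | Outdoor 
Printer | Outdoor 
Stapler | Books   
Laptop  | Supplies
Webcam  | Apparel 


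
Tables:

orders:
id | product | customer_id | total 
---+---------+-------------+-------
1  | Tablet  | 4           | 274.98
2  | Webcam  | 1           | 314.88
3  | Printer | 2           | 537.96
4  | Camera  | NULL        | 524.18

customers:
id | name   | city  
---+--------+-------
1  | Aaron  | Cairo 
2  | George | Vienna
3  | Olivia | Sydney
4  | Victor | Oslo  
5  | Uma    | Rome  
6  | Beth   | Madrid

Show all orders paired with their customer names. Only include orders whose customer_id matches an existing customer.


INNER JOIN keeps only orders rows whose customer_id matches an id in customers. Walk through each order:
  - order 1 (Tablet): customer_id=4 -> matches Victor
  - order 2 (Webcam): customer_id=1 -> matches Aaron
  - order 3 (Printer): customer_id=2 -> matches George
  - order 4 (Camera): customer_id=NULL, no match -> dropped
So 1 of 4 rows is dropped.

SQL:
SELECT a.product, b.name AS customer
FROM orders a
INNER JOIN customers b ON a.customer_id = b.id

Result:
product | customer
--------+---------
Tablet  | Victor  
Webcam  | Aaron   
Printer | George  


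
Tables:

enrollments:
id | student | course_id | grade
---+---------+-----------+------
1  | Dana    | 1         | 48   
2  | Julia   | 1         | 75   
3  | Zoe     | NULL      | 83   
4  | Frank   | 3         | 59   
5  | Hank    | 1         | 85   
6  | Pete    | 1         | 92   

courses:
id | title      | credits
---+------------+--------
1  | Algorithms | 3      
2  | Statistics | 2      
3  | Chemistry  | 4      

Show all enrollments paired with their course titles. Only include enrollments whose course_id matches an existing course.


INNER JOIN keeps only enrollments rows whose course_id matches an id in courses. Walk through each enrollment:
  - enrollment 1 (Dana): course_id=1 -> matches Algorithms
  - enrollment 2 (Julia): course_id=1 -> matches Algorithms
  - enrollment 3 (Zoe): course_id=NULL, no match -> dropped
  - enrollment 4 (Frank): course_id=3 -> matches Chemistry
  - enrollment 5 (Hank): course_id=1 -> matches Algorithms
  - enrollment 6 (Pete): course_id=1 -> matches Algorithms
So 1 of 6 rows is dropped.

SQL:
SELECT a.student, b.title AS course
FROM enrollments a
INNER JOIN courses b ON a.course_id = b.id

Result:
student | course    
--------+-----------
Dana    | Algorithms
Julia   | Algorithms
Frank   | Chemistry 
Hank    | Algorithms
Pete    | Algorithms


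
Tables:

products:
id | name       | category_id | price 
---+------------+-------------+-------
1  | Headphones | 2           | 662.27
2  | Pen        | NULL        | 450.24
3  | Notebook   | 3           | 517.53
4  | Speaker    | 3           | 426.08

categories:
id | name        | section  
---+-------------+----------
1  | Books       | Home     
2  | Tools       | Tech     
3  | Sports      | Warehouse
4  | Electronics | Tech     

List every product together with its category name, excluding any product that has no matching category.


INNER JOIN keeps only products rows whose category_id matches an id in categories. Walk through each product:
  - product 1 (Headphones): category_id=2 -> matches Tools
  - product 2 (Pen): category_id=NULL, no match -> dropped
  - product 3 (Notebook): category_id=3 -> matches Sports
  - product 4 (Speaker): category_id=3 -> matches Sports
So 1 of 4 rows is dropped.

SQL:
SELECT a.name, b.name AS category
FROM products a
INNER JOIN categories b ON a.category_id = b.id

Result:
name       | category
-----------+---------
Headphones | Tools   
Notebook   | Sports  
Speaker    | Sports  


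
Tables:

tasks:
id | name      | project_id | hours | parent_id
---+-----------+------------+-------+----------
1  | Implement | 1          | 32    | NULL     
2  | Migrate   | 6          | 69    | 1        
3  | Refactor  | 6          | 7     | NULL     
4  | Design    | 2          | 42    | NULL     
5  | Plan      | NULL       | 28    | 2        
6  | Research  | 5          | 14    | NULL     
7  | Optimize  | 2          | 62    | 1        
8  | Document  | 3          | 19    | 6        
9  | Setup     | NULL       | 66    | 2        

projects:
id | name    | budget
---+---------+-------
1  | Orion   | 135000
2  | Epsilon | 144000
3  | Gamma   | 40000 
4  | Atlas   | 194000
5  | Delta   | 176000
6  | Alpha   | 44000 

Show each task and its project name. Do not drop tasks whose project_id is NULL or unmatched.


LEFT JOIN keeps every row from tasks (the left table); where project_id has no match in projects, the project columns become NULL. Walk through each task:
  - task 1 (Implement): project_id=1 -> matches Orion
  - task 2 (Migrate): project_id=6 -> matches Alpha
  - task 3 (Refactor): project_id=6 -> matches Alpha
  - task 4 (Design): project_id=2 -> matches Epsilon
  - task 5 (Plan): project_id=NULL, no match -> kept with NULL
  - task 6 (Research): project_id=5 -> matches Delta
  - task 7 (Optimize): project_id=2 -> matches Epsilon
  - task 8 (Document): project_id=3 -> matches Gamma
  - task 9 (Setup): project_id=NULL, no match -> kept with NULL
All 9 rows appear; 2 have NULL project.

SQL:
SELECT a.name, b.name AS project
FROM tasks a
LEFT JOIN projects b ON a.project_id = b.id

Result:
name      | project
----------+--------
Implement | Orion  
Migrate   | Alpha  
Refactor  | Alpha  
Design    | Epsilon
Plan      | NULL   
Research  | Delta  
Optimize  | Epsilon
Document  | Gamma  
Setup     | NULL   


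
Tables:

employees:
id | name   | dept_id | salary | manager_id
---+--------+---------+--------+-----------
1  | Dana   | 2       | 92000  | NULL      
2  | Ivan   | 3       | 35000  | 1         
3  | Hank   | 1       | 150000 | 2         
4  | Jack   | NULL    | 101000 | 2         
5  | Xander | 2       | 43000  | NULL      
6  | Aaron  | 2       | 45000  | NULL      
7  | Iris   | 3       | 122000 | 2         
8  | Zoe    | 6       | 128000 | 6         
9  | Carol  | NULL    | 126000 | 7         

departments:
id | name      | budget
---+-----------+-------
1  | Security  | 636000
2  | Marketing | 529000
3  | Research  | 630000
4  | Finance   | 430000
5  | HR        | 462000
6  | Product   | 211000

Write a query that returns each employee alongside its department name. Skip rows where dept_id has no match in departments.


INNER JOIN keeps only employees rows whose dept_id matches an id in departments. Walk through each employee:
  - employee 1 (Dana): dept_id=2 -> matches Marketing
  - employee 2 (Ivan): dept_id=3 -> matches Research
  - employee 3 (Hank): dept_id=1 -> matches Security
  - employee 4 (Jack): dept_id=NULL, no match -> dropped
  - employee 5 (Xander): dept_id=2 -> matches Marketing
  - employee 6 (Aaron): dept_id=2 -> matches Marketing
  - employee 7 (Iris): dept_id=3 -> matches Research
  - employee 8 (Zoe): dept_id=6 -> matches Product
  - employee 9 (Carol): dept_id=NULL, no match -> dropped
So 2 of 9 rows are dropped.

SQL:
SELECT a.name, b.name AS department
FROM employees a
INNER JOIN departments b ON a.dept_id = b.id

Result:
name   | department
-------+-----------
Dana   | Marketing 
Ivan   | Research  
Hank   | Security  
Xander | Marketing 
Aaron  | Marketing 
Iris   | Research  
Zoe    | Product   


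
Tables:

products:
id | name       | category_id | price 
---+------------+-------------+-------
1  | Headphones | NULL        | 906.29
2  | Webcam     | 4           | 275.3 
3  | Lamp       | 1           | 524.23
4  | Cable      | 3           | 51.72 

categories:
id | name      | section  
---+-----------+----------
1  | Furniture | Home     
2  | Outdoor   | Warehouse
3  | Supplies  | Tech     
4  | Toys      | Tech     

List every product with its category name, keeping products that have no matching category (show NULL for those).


LEFT JOIN keeps every row from products (the left table); where category_id has no match in categories, the category columns become NULL. Walk through each product:
  - product 1 (Headphones): category_id=NULL, no match -> kept with NULL
  - product 2 (Webcam): category_id=4 -> matches Toys
  - product 3 (Lamp): category_id=1 -> matches Furniture
  - product 4 (Cable): category_id=3 -> matches Supplies
All 4 rows appear; 1 has NULL category.

SQL:
SELECT a.name, b.name AS category
FROM products a
LEFT JOIN categories b ON a.category_id = b.id

Result:
name       | category 
-----------+----------
Headphones | NULL     
Webcam     | Toys     
Lamp       | Furniture
Cable      | Supplies 


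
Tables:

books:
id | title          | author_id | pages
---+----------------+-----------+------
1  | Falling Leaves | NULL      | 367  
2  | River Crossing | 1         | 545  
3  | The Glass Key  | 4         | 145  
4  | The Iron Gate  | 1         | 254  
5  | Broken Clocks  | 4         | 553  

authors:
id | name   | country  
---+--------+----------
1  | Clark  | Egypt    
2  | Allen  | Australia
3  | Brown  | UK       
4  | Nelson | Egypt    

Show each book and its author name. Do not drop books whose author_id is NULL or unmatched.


LEFT JOIN keeps every row from books (the left table); where author_id has no match in authors, the author columns become NULL. Walk through each book:
  - book 1 (Falling Leaves): author_id=NULL, no match -> kept with NULL
  - book 2 (River Crossing): author_id=1 -> matches Clark
  - book 3 (The Glass Key): author_id=4 -> matches Nelson
  - book 4 (The Iron Gate): author_id=1 -> matches Clark
  - book 5 (Broken Clocks): author_id=4 -> matches Nelson
All 5 rows appear; 1 has NULL author.

SQL:
SELECT a.title, b.name AS author
FROM books a
LEFT JOIN authors b ON a.author_id = b.id

Result:
title          | author
---------------+-------
Falling Leaves | NULL  
River Crossing | Clark 
The Glass Key  | Nelson
The Iron Gate  | Clark 
Broken Clocks  | Nelson


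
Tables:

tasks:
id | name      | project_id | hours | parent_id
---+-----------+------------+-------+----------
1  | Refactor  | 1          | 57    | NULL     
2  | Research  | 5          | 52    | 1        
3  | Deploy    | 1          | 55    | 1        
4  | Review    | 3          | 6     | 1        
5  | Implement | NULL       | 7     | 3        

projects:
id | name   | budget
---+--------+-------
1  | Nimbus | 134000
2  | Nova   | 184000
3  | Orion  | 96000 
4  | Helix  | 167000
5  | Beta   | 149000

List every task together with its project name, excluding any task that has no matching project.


INNER JOIN keeps only tasks rows whose project_id matches an id in projects. Walk through each task:
  - task 1 (Refactor): project_id=1 -> matches Nimbus
  - task 2 (Research): project_id=5 -> matches Beta
  - task 3 (Deploy): project_id=1 -> matches Nimbus
  - task 4 (Review): project_id=3 -> matches Orion
  - task 5 (Implement): project_id=NULL, no match -> dropped
So 1 of 5 rows is dropped.

SQL:
SELECT a.name, b.name AS project
FROM tasks a
INNER JOIN projects b ON a.project_id = b.id

Result:
name     | project
---------+--------
Refactor | Nimbus 
Research | Beta   
Deploy   | Nimbus 
Review   | Orion  
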